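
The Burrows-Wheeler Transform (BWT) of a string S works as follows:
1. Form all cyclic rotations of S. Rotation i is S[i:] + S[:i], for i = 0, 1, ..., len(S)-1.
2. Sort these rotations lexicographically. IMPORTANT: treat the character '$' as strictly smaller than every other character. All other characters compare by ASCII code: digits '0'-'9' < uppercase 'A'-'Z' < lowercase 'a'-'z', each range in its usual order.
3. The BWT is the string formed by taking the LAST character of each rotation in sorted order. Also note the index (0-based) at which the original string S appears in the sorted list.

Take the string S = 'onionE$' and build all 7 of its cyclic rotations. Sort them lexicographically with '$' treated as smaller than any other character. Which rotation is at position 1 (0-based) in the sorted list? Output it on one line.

All 7 rotations (rotation i = S[i:]+S[:i]):
  rot[0] = onionE$
  rot[1] = nionE$o
  rot[2] = ionE$on
  rot[3] = onE$oni
  rot[4] = nE$onio
  rot[5] = E$onion
  rot[6] = $onionE
Sorted (with $ < everything):
  sorted[0] = $onionE
  sorted[1] = E$onion
  sorted[2] = ionE$on
  sorted[3] = nE$onio
  sorted[4] = nionE$o
  sorted[5] = onE$oni
  sorted[6] = onionE$
sorted[1] = E$onion

Answer: E$onion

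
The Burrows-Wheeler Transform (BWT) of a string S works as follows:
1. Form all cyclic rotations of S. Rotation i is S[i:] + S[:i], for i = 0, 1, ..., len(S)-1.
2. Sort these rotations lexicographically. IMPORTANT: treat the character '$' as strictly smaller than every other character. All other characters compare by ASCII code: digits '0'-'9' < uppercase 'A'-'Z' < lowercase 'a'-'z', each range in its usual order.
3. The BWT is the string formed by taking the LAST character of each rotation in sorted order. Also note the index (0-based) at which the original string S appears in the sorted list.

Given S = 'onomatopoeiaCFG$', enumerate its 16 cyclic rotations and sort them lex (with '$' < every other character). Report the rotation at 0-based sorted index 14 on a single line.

Answer: poeiaCFG$onomato

Derivation:
All 16 rotations (rotation i = S[i:]+S[:i]):
  rot[0] = onomatopoeiaCFG$
  rot[1] = nomatopoeiaCFG$o
  rot[2] = omatopoeiaCFG$on
  rot[3] = matopoeiaCFG$ono
  rot[4] = atopoeiaCFG$onom
  rot[5] = topoeiaCFG$onoma
  rot[6] = opoeiaCFG$onomat
  rot[7] = poeiaCFG$onomato
  rot[8] = oeiaCFG$onomatop
  rot[9] = eiaCFG$onomatopo
  rot[10] = iaCFG$onomatopoe
  rot[11] = aCFG$onomatopoei
  rot[12] = CFG$onomatopoeia
  rot[13] = FG$onomatopoeiaC
  rot[14] = G$onomatopoeiaCF
  rot[15] = $onomatopoeiaCFG
Sorted (with $ < everything):
  sorted[0] = $onomatopoeiaCFG
  sorted[1] = CFG$onomatopoeia
  sorted[2] = FG$onomatopoeiaC
  sorted[3] = G$onomatopoeiaCF
  sorted[4] = aCFG$onomatopoei
  sorted[5] = atopoeiaCFG$onom
  sorted[6] = eiaCFG$onomatopo
  sorted[7] = iaCFG$onomatopoe
  sorted[8] = matopoeiaCFG$ono
  sorted[9] = nomatopoeiaCFG$o
  sorted[10] = oeiaCFG$onomatop
  sorted[11] = omatopoeiaCFG$on
  sorted[12] = onomatopoeiaCFG$
  sorted[13] = opoeiaCFG$onomat
  sorted[14] = poeiaCFG$onomato
  sorted[15] = topoeiaCFG$onoma
sorted[14] = poeiaCFG$onomato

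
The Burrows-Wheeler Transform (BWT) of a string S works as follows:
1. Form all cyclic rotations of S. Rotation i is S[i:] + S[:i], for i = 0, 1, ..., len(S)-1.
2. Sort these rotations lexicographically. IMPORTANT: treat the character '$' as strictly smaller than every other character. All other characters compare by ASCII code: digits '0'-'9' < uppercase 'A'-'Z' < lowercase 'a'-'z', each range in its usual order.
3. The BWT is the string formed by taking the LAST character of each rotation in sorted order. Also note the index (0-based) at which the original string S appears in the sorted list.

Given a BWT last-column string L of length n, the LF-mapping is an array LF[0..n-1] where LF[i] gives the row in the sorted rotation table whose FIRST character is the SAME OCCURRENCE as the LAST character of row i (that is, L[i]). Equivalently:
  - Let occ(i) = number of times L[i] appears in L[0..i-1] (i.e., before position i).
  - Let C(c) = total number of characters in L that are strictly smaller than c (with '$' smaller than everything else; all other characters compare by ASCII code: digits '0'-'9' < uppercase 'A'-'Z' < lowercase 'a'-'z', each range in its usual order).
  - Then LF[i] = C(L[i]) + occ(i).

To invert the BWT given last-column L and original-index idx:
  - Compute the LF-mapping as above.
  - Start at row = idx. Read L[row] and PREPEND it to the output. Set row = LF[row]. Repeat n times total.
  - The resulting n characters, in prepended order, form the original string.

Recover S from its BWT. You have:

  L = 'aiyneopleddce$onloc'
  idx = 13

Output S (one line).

Answer: noodleencyclopedia$

Derivation:
LF mapping: 1 9 18 12 6 14 17 10 7 4 5 2 8 0 15 13 11 16 3
Walk LF starting at row 13, prepending L[row]:
  step 1: row=13, L[13]='$', prepend. Next row=LF[13]=0
  step 2: row=0, L[0]='a', prepend. Next row=LF[0]=1
  step 3: row=1, L[1]='i', prepend. Next row=LF[1]=9
  step 4: row=9, L[9]='d', prepend. Next row=LF[9]=4
  step 5: row=4, L[4]='e', prepend. Next row=LF[4]=6
  step 6: row=6, L[6]='p', prepend. Next row=LF[6]=17
  step 7: row=17, L[17]='o', prepend. Next row=LF[17]=16
  step 8: row=16, L[16]='l', prepend. Next row=LF[16]=11
  step 9: row=11, L[11]='c', prepend. Next row=LF[11]=2
  step 10: row=2, L[2]='y', prepend. Next row=LF[2]=18
  step 11: row=18, L[18]='c', prepend. Next row=LF[18]=3
  step 12: row=3, L[3]='n', prepend. Next row=LF[3]=12
  step 13: row=12, L[12]='e', prepend. Next row=LF[12]=8
  step 14: row=8, L[8]='e', prepend. Next row=LF[8]=7
  step 15: row=7, L[7]='l', prepend. Next row=LF[7]=10
  step 16: row=10, L[10]='d', prepend. Next row=LF[10]=5
  step 17: row=5, L[5]='o', prepend. Next row=LF[5]=14
  step 18: row=14, L[14]='o', prepend. Next row=LF[14]=15
  step 19: row=15, L[15]='n', prepend. Next row=LF[15]=13
Reversed output: noodleencyclopedia$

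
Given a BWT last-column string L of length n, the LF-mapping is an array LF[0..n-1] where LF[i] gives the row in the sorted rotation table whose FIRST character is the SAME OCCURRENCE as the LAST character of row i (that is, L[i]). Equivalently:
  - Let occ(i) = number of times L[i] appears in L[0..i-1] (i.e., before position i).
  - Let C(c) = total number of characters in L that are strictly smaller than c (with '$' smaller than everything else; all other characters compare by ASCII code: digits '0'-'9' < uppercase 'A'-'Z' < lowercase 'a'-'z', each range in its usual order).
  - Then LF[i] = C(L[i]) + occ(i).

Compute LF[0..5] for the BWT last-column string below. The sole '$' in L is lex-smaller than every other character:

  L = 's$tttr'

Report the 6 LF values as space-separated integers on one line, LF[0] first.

Char counts: '$':1, 'r':1, 's':1, 't':3
C (first-col start): C('$')=0, C('r')=1, C('s')=2, C('t')=3
L[0]='s': occ=0, LF[0]=C('s')+0=2+0=2
L[1]='$': occ=0, LF[1]=C('$')+0=0+0=0
L[2]='t': occ=0, LF[2]=C('t')+0=3+0=3
L[3]='t': occ=1, LF[3]=C('t')+1=3+1=4
L[4]='t': occ=2, LF[4]=C('t')+2=3+2=5
L[5]='r': occ=0, LF[5]=C('r')+0=1+0=1

Answer: 2 0 3 4 5 1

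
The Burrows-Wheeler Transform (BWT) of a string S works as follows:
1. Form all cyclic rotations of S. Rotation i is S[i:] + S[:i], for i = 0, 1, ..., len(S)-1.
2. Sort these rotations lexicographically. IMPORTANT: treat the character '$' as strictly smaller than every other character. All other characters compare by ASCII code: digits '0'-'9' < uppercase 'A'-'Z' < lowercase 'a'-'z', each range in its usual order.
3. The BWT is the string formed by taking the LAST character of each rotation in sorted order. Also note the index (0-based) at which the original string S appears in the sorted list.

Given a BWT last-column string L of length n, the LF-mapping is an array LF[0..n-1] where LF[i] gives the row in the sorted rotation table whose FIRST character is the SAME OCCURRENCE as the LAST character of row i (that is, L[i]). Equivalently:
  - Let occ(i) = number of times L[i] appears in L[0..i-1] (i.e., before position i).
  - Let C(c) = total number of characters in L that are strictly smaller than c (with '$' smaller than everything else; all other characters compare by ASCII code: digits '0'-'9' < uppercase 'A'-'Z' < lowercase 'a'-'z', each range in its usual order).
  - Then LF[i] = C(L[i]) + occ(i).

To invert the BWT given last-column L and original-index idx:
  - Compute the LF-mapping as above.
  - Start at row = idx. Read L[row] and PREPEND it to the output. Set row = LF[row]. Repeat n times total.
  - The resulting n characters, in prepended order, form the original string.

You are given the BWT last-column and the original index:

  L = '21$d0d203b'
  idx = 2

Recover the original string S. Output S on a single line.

LF mapping: 4 3 0 8 1 9 5 2 6 7
Walk LF starting at row 2, prepending L[row]:
  step 1: row=2, L[2]='$', prepend. Next row=LF[2]=0
  step 2: row=0, L[0]='2', prepend. Next row=LF[0]=4
  step 3: row=4, L[4]='0', prepend. Next row=LF[4]=1
  step 4: row=1, L[1]='1', prepend. Next row=LF[1]=3
  step 5: row=3, L[3]='d', prepend. Next row=LF[3]=8
  step 6: row=8, L[8]='3', prepend. Next row=LF[8]=6
  step 7: row=6, L[6]='2', prepend. Next row=LF[6]=5
  step 8: row=5, L[5]='d', prepend. Next row=LF[5]=9
  step 9: row=9, L[9]='b', prepend. Next row=LF[9]=7
  step 10: row=7, L[7]='0', prepend. Next row=LF[7]=2
Reversed output: 0bd23d102$

Answer: 0bd23d102$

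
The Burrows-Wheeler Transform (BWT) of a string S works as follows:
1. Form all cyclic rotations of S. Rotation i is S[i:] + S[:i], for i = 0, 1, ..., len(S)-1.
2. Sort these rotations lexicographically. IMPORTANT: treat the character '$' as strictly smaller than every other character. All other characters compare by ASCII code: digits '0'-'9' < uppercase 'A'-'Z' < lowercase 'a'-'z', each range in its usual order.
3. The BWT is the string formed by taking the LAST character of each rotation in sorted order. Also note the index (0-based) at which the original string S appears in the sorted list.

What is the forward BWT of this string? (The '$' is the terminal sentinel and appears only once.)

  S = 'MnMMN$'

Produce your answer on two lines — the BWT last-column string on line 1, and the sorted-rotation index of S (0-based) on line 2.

Answer: NnM$MM
3

Derivation:
All 6 rotations (rotation i = S[i:]+S[:i]):
  rot[0] = MnMMN$
  rot[1] = nMMN$M
  rot[2] = MMN$Mn
  rot[3] = MN$MnM
  rot[4] = N$MnMM
  rot[5] = $MnMMN
Sorted (with $ < everything):
  sorted[0] = $MnMMN  (last char: 'N')
  sorted[1] = MMN$Mn  (last char: 'n')
  sorted[2] = MN$MnM  (last char: 'M')
  sorted[3] = MnMMN$  (last char: '$')
  sorted[4] = N$MnMM  (last char: 'M')
  sorted[5] = nMMN$M  (last char: 'M')
Last column: NnM$MM
Original string S is at sorted index 3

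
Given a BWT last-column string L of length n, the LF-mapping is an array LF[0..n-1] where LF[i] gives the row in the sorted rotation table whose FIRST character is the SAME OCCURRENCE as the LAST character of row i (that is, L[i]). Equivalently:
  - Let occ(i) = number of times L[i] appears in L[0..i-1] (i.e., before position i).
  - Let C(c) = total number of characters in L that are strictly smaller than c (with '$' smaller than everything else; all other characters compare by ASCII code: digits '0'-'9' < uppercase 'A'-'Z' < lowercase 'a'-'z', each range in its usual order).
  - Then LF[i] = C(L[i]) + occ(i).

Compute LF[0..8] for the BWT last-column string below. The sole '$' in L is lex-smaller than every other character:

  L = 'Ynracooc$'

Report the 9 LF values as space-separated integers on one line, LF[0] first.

Answer: 1 5 8 2 3 6 7 4 0

Derivation:
Char counts: '$':1, 'Y':1, 'a':1, 'c':2, 'n':1, 'o':2, 'r':1
C (first-col start): C('$')=0, C('Y')=1, C('a')=2, C('c')=3, C('n')=5, C('o')=6, C('r')=8
L[0]='Y': occ=0, LF[0]=C('Y')+0=1+0=1
L[1]='n': occ=0, LF[1]=C('n')+0=5+0=5
L[2]='r': occ=0, LF[2]=C('r')+0=8+0=8
L[3]='a': occ=0, LF[3]=C('a')+0=2+0=2
L[4]='c': occ=0, LF[4]=C('c')+0=3+0=3
L[5]='o': occ=0, LF[5]=C('o')+0=6+0=6
L[6]='o': occ=1, LF[6]=C('o')+1=6+1=7
L[7]='c': occ=1, LF[7]=C('c')+1=3+1=4
L[8]='$': occ=0, LF[8]=C('$')+0=0+0=0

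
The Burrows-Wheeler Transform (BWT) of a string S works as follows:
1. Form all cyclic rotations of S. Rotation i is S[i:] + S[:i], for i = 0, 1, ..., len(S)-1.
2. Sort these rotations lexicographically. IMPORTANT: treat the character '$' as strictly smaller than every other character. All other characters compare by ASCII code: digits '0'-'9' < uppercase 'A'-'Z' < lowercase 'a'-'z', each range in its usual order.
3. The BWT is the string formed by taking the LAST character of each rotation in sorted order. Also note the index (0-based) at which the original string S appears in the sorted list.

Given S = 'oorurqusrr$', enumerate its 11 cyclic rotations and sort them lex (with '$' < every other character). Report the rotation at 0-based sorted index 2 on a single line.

Answer: orurqusrr$o

Derivation:
All 11 rotations (rotation i = S[i:]+S[:i]):
  rot[0] = oorurqusrr$
  rot[1] = orurqusrr$o
  rot[2] = rurqusrr$oo
  rot[3] = urqusrr$oor
  rot[4] = rqusrr$ooru
  rot[5] = qusrr$oorur
  rot[6] = usrr$oorurq
  rot[7] = srr$oorurqu
  rot[8] = rr$oorurqus
  rot[9] = r$oorurqusr
  rot[10] = $oorurqusrr
Sorted (with $ < everything):
  sorted[0] = $oorurqusrr
  sorted[1] = oorurqusrr$
  sorted[2] = orurqusrr$o
  sorted[3] = qusrr$oorur
  sorted[4] = r$oorurqusr
  sorted[5] = rqusrr$ooru
  sorted[6] = rr$oorurqus
  sorted[7] = rurqusrr$oo
  sorted[8] = srr$oorurqu
  sorted[9] = urqusrr$oor
  sorted[10] = usrr$oorurq
sorted[2] = orurqusrr$o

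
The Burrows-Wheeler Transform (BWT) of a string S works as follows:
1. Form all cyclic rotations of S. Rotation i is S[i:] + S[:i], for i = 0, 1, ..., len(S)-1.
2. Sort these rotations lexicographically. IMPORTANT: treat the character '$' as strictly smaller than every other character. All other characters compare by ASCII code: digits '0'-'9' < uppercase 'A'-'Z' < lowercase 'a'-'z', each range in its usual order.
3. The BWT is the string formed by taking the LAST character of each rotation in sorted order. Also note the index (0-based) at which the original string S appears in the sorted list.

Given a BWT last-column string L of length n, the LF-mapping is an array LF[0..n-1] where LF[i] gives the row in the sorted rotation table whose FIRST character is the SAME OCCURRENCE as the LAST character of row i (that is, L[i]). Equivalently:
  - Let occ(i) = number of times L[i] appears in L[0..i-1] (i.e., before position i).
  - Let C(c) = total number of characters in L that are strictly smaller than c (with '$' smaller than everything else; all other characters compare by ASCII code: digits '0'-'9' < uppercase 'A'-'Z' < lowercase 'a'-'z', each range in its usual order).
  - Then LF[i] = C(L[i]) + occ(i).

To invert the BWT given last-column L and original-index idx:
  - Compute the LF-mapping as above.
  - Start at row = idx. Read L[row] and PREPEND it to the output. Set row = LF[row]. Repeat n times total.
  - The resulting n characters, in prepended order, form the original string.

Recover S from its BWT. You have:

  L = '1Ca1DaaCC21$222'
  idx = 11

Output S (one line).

Answer: D2C2a2a2a11CC1$

Derivation:
LF mapping: 1 8 12 2 11 13 14 9 10 4 3 0 5 6 7
Walk LF starting at row 11, prepending L[row]:
  step 1: row=11, L[11]='$', prepend. Next row=LF[11]=0
  step 2: row=0, L[0]='1', prepend. Next row=LF[0]=1
  step 3: row=1, L[1]='C', prepend. Next row=LF[1]=8
  step 4: row=8, L[8]='C', prepend. Next row=LF[8]=10
  step 5: row=10, L[10]='1', prepend. Next row=LF[10]=3
  step 6: row=3, L[3]='1', prepend. Next row=LF[3]=2
  step 7: row=2, L[2]='a', prepend. Next row=LF[2]=12
  step 8: row=12, L[12]='2', prepend. Next row=LF[12]=5
  step 9: row=5, L[5]='a', prepend. Next row=LF[5]=13
  step 10: row=13, L[13]='2', prepend. Next row=LF[13]=6
  step 11: row=6, L[6]='a', prepend. Next row=LF[6]=14
  step 12: row=14, L[14]='2', prepend. Next row=LF[14]=7
  step 13: row=7, L[7]='C', prepend. Next row=LF[7]=9
  step 14: row=9, L[9]='2', prepend. Next row=LF[9]=4
  step 15: row=4, L[4]='D', prepend. Next row=LF[4]=11
Reversed output: D2C2a2a2a11CC1$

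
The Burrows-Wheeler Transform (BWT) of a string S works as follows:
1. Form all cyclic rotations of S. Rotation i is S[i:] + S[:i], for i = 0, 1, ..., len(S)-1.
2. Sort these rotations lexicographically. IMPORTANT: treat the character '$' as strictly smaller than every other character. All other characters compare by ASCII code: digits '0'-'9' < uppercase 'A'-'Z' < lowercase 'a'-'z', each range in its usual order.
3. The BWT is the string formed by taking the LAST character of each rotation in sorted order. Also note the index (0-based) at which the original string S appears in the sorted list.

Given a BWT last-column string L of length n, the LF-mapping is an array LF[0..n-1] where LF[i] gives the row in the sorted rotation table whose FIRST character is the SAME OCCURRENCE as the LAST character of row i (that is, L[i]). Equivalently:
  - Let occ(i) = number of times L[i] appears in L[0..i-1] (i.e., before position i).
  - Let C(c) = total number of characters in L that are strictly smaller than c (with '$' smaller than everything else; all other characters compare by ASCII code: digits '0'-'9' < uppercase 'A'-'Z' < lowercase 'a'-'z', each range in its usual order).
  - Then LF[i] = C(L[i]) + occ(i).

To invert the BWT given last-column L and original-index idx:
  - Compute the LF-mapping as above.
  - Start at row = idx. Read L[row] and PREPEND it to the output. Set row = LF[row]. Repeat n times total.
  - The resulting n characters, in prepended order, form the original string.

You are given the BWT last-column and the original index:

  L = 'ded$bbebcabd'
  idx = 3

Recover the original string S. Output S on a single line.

Answer: bbeadecdbbd$

Derivation:
LF mapping: 7 10 8 0 2 3 11 4 6 1 5 9
Walk LF starting at row 3, prepending L[row]:
  step 1: row=3, L[3]='$', prepend. Next row=LF[3]=0
  step 2: row=0, L[0]='d', prepend. Next row=LF[0]=7
  step 3: row=7, L[7]='b', prepend. Next row=LF[7]=4
  step 4: row=4, L[4]='b', prepend. Next row=LF[4]=2
  step 5: row=2, L[2]='d', prepend. Next row=LF[2]=8
  step 6: row=8, L[8]='c', prepend. Next row=LF[8]=6
  step 7: row=6, L[6]='e', prepend. Next row=LF[6]=11
  step 8: row=11, L[11]='d', prepend. Next row=LF[11]=9
  step 9: row=9, L[9]='a', prepend. Next row=LF[9]=1
  step 10: row=1, L[1]='e', prepend. Next row=LF[1]=10
  step 11: row=10, L[10]='b', prepend. Next row=LF[10]=5
  step 12: row=5, L[5]='b', prepend. Next row=LF[5]=3
Reversed output: bbeadecdbbd$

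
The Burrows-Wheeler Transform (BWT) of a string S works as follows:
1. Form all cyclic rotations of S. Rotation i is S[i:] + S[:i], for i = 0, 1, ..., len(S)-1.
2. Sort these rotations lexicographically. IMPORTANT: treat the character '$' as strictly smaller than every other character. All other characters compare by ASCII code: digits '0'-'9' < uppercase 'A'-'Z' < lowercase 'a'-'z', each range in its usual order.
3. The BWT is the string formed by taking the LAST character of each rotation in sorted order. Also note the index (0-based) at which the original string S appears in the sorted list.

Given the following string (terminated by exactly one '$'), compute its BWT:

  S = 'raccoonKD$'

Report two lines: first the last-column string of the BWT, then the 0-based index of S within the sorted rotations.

All 10 rotations (rotation i = S[i:]+S[:i]):
  rot[0] = raccoonKD$
  rot[1] = accoonKD$r
  rot[2] = ccoonKD$ra
  rot[3] = coonKD$rac
  rot[4] = oonKD$racc
  rot[5] = onKD$racco
  rot[6] = nKD$raccoo
  rot[7] = KD$raccoon
  rot[8] = D$raccoonK
  rot[9] = $raccoonKD
Sorted (with $ < everything):
  sorted[0] = $raccoonKD  (last char: 'D')
  sorted[1] = D$raccoonK  (last char: 'K')
  sorted[2] = KD$raccoon  (last char: 'n')
  sorted[3] = accoonKD$r  (last char: 'r')
  sorted[4] = ccoonKD$ra  (last char: 'a')
  sorted[5] = coonKD$rac  (last char: 'c')
  sorted[6] = nKD$raccoo  (last char: 'o')
  sorted[7] = onKD$racco  (last char: 'o')
  sorted[8] = oonKD$racc  (last char: 'c')
  sorted[9] = raccoonKD$  (last char: '$')
Last column: DKnracooc$
Original string S is at sorted index 9

Answer: DKnracooc$
9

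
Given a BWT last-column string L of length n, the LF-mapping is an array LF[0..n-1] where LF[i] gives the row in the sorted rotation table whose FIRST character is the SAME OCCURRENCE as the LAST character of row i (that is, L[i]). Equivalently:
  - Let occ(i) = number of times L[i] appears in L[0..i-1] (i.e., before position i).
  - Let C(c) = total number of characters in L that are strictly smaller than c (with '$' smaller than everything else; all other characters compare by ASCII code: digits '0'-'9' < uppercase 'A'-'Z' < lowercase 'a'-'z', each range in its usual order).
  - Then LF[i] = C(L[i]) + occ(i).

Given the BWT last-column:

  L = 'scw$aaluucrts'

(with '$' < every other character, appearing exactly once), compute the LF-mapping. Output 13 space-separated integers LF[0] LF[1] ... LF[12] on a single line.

Char counts: '$':1, 'a':2, 'c':2, 'l':1, 'r':1, 's':2, 't':1, 'u':2, 'w':1
C (first-col start): C('$')=0, C('a')=1, C('c')=3, C('l')=5, C('r')=6, C('s')=7, C('t')=9, C('u')=10, C('w')=12
L[0]='s': occ=0, LF[0]=C('s')+0=7+0=7
L[1]='c': occ=0, LF[1]=C('c')+0=3+0=3
L[2]='w': occ=0, LF[2]=C('w')+0=12+0=12
L[3]='$': occ=0, LF[3]=C('$')+0=0+0=0
L[4]='a': occ=0, LF[4]=C('a')+0=1+0=1
L[5]='a': occ=1, LF[5]=C('a')+1=1+1=2
L[6]='l': occ=0, LF[6]=C('l')+0=5+0=5
L[7]='u': occ=0, LF[7]=C('u')+0=10+0=10
L[8]='u': occ=1, LF[8]=C('u')+1=10+1=11
L[9]='c': occ=1, LF[9]=C('c')+1=3+1=4
L[10]='r': occ=0, LF[10]=C('r')+0=6+0=6
L[11]='t': occ=0, LF[11]=C('t')+0=9+0=9
L[12]='s': occ=1, LF[12]=C('s')+1=7+1=8

Answer: 7 3 12 0 1 2 5 10 11 4 6 9 8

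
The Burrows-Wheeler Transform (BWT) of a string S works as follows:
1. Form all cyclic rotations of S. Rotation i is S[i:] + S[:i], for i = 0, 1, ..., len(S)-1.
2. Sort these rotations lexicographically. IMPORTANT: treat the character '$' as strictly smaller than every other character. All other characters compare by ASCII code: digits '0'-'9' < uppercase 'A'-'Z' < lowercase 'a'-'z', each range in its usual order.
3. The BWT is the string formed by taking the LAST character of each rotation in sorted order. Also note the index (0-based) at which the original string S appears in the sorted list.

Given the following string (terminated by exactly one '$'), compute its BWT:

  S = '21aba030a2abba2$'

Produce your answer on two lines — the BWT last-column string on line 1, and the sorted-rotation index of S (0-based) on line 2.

All 16 rotations (rotation i = S[i:]+S[:i]):
  rot[0] = 21aba030a2abba2$
  rot[1] = 1aba030a2abba2$2
  rot[2] = aba030a2abba2$21
  rot[3] = ba030a2abba2$21a
  rot[4] = a030a2abba2$21ab
  rot[5] = 030a2abba2$21aba
  rot[6] = 30a2abba2$21aba0
  rot[7] = 0a2abba2$21aba03
  rot[8] = a2abba2$21aba030
  rot[9] = 2abba2$21aba030a
  rot[10] = abba2$21aba030a2
  rot[11] = bba2$21aba030a2a
  rot[12] = ba2$21aba030a2ab
  rot[13] = a2$21aba030a2abb
  rot[14] = 2$21aba030a2abba
  rot[15] = $21aba030a2abba2
Sorted (with $ < everything):
  sorted[0] = $21aba030a2abba2  (last char: '2')
  sorted[1] = 030a2abba2$21aba  (last char: 'a')
  sorted[2] = 0a2abba2$21aba03  (last char: '3')
  sorted[3] = 1aba030a2abba2$2  (last char: '2')
  sorted[4] = 2$21aba030a2abba  (last char: 'a')
  sorted[5] = 21aba030a2abba2$  (last char: '$')
  sorted[6] = 2abba2$21aba030a  (last char: 'a')
  sorted[7] = 30a2abba2$21aba0  (last char: '0')
  sorted[8] = a030a2abba2$21ab  (last char: 'b')
  sorted[9] = a2$21aba030a2abb  (last char: 'b')
  sorted[10] = a2abba2$21aba030  (last char: '0')
  sorted[11] = aba030a2abba2$21  (last char: '1')
  sorted[12] = abba2$21aba030a2  (last char: '2')
  sorted[13] = ba030a2abba2$21a  (last char: 'a')
  sorted[14] = ba2$21aba030a2ab  (last char: 'b')
  sorted[15] = bba2$21aba030a2a  (last char: 'a')
Last column: 2a32a$a0bb012aba
Original string S is at sorted index 5

Answer: 2a32a$a0bb012aba
5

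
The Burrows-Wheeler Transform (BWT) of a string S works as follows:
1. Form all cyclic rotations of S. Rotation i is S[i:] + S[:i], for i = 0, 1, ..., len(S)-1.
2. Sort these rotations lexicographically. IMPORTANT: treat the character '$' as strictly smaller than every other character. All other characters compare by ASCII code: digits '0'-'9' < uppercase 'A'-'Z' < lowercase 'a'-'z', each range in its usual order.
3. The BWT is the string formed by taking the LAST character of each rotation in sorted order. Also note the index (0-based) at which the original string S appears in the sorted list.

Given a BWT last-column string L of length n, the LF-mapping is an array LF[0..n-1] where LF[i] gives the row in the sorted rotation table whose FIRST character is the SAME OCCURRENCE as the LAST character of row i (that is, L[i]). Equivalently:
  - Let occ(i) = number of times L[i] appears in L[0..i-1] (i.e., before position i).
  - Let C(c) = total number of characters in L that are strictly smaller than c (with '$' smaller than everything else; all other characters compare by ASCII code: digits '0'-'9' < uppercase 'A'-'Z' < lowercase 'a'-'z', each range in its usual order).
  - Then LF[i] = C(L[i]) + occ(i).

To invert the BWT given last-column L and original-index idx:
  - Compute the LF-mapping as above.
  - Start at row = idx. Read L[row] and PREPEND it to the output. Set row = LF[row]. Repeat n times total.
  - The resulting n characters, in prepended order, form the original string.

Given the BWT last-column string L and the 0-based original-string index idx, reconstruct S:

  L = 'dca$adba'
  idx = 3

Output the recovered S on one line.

LF mapping: 6 5 1 0 2 7 4 3
Walk LF starting at row 3, prepending L[row]:
  step 1: row=3, L[3]='$', prepend. Next row=LF[3]=0
  step 2: row=0, L[0]='d', prepend. Next row=LF[0]=6
  step 3: row=6, L[6]='b', prepend. Next row=LF[6]=4
  step 4: row=4, L[4]='a', prepend. Next row=LF[4]=2
  step 5: row=2, L[2]='a', prepend. Next row=LF[2]=1
  step 6: row=1, L[1]='c', prepend. Next row=LF[1]=5
  step 7: row=5, L[5]='d', prepend. Next row=LF[5]=7
  step 8: row=7, L[7]='a', prepend. Next row=LF[7]=3
Reversed output: adcaabd$

Answer: adcaabd$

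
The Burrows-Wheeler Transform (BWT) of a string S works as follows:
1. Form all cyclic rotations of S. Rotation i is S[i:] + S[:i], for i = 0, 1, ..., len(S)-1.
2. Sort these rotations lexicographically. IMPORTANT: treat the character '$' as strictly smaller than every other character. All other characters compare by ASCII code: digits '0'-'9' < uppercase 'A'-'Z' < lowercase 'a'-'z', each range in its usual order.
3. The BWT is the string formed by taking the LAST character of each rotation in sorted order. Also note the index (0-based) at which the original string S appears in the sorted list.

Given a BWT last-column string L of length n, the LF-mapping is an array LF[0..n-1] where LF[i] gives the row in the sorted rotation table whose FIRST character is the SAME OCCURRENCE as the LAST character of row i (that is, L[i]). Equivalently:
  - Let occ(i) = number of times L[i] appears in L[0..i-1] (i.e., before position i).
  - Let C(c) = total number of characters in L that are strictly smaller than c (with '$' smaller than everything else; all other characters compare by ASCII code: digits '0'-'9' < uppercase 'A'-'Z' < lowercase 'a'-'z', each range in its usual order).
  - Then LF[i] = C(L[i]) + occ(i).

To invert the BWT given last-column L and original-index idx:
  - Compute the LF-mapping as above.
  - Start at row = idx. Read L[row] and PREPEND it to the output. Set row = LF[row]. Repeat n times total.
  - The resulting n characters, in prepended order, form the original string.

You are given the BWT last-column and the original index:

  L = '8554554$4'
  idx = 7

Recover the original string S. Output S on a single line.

LF mapping: 8 4 5 1 6 7 2 0 3
Walk LF starting at row 7, prepending L[row]:
  step 1: row=7, L[7]='$', prepend. Next row=LF[7]=0
  step 2: row=0, L[0]='8', prepend. Next row=LF[0]=8
  step 3: row=8, L[8]='4', prepend. Next row=LF[8]=3
  step 4: row=3, L[3]='4', prepend. Next row=LF[3]=1
  step 5: row=1, L[1]='5', prepend. Next row=LF[1]=4
  step 6: row=4, L[4]='5', prepend. Next row=LF[4]=6
  step 7: row=6, L[6]='4', prepend. Next row=LF[6]=2
  step 8: row=2, L[2]='5', prepend. Next row=LF[2]=5
  step 9: row=5, L[5]='5', prepend. Next row=LF[5]=7
Reversed output: 55455448$

Answer: 55455448$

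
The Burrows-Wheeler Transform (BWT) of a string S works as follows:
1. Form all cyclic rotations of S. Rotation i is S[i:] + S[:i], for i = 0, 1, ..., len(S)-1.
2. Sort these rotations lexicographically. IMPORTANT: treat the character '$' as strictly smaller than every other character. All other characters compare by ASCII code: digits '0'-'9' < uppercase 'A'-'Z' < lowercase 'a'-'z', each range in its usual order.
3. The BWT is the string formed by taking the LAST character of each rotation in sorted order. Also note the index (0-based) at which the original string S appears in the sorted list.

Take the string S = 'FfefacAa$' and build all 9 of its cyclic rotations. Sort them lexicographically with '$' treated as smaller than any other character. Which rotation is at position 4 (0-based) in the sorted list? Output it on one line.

All 9 rotations (rotation i = S[i:]+S[:i]):
  rot[0] = FfefacAa$
  rot[1] = fefacAa$F
  rot[2] = efacAa$Ff
  rot[3] = facAa$Ffe
  rot[4] = acAa$Ffef
  rot[5] = cAa$Ffefa
  rot[6] = Aa$Ffefac
  rot[7] = a$FfefacA
  rot[8] = $FfefacAa
Sorted (with $ < everything):
  sorted[0] = $FfefacAa
  sorted[1] = Aa$Ffefac
  sorted[2] = FfefacAa$
  sorted[3] = a$FfefacA
  sorted[4] = acAa$Ffef
  sorted[5] = cAa$Ffefa
  sorted[6] = efacAa$Ff
  sorted[7] = facAa$Ffe
  sorted[8] = fefacAa$F
sorted[4] = acAa$Ffef

Answer: acAa$Ffef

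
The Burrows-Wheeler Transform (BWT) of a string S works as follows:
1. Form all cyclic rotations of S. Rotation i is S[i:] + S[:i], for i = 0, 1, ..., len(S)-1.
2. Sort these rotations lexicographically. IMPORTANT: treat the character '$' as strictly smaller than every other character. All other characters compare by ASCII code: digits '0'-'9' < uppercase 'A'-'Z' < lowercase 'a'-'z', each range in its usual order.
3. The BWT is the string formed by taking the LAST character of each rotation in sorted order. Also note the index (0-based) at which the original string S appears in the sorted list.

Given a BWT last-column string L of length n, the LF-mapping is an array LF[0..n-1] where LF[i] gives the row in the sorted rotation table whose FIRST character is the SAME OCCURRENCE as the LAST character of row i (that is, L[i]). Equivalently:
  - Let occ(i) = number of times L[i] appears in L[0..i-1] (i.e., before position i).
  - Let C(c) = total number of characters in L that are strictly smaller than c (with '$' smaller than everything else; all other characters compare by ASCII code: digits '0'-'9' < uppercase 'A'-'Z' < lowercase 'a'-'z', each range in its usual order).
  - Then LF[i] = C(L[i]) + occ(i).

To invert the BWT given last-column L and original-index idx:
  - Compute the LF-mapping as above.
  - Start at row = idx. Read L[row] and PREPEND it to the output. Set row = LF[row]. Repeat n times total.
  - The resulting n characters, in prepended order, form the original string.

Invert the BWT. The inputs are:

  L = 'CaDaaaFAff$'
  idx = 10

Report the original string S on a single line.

LF mapping: 2 5 3 6 7 8 4 1 9 10 0
Walk LF starting at row 10, prepending L[row]:
  step 1: row=10, L[10]='$', prepend. Next row=LF[10]=0
  step 2: row=0, L[0]='C', prepend. Next row=LF[0]=2
  step 3: row=2, L[2]='D', prepend. Next row=LF[2]=3
  step 4: row=3, L[3]='a', prepend. Next row=LF[3]=6
  step 5: row=6, L[6]='F', prepend. Next row=LF[6]=4
  step 6: row=4, L[4]='a', prepend. Next row=LF[4]=7
  step 7: row=7, L[7]='A', prepend. Next row=LF[7]=1
  step 8: row=1, L[1]='a', prepend. Next row=LF[1]=5
  step 9: row=5, L[5]='a', prepend. Next row=LF[5]=8
  step 10: row=8, L[8]='f', prepend. Next row=LF[8]=9
  step 11: row=9, L[9]='f', prepend. Next row=LF[9]=10
Reversed output: ffaaAaFaDC$

Answer: ffaaAaFaDC$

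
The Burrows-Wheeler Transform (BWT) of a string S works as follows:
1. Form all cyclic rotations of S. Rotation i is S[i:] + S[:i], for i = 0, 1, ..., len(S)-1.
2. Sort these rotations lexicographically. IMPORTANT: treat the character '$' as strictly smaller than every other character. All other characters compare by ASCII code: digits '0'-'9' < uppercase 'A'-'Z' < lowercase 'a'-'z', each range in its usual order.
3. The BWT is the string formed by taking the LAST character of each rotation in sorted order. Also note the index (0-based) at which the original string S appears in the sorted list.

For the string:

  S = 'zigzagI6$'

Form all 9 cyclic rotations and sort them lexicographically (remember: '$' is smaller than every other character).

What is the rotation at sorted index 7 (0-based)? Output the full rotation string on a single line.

All 9 rotations (rotation i = S[i:]+S[:i]):
  rot[0] = zigzagI6$
  rot[1] = igzagI6$z
  rot[2] = gzagI6$zi
  rot[3] = zagI6$zig
  rot[4] = agI6$zigz
  rot[5] = gI6$zigza
  rot[6] = I6$zigzag
  rot[7] = 6$zigzagI
  rot[8] = $zigzagI6
Sorted (with $ < everything):
  sorted[0] = $zigzagI6
  sorted[1] = 6$zigzagI
  sorted[2] = I6$zigzag
  sorted[3] = agI6$zigz
  sorted[4] = gI6$zigza
  sorted[5] = gzagI6$zi
  sorted[6] = igzagI6$z
  sorted[7] = zagI6$zig
  sorted[8] = zigzagI6$
sorted[7] = zagI6$zig

Answer: zagI6$zig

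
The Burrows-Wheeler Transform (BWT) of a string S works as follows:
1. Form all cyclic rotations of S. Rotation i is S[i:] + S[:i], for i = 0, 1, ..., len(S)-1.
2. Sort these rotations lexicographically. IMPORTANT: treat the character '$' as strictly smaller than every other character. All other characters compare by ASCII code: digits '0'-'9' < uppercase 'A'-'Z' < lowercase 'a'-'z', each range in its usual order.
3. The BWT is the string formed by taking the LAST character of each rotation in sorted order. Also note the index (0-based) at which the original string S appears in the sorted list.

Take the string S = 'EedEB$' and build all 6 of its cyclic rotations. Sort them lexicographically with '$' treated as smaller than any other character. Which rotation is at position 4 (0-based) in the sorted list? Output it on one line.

Answer: dEB$Ee

Derivation:
All 6 rotations (rotation i = S[i:]+S[:i]):
  rot[0] = EedEB$
  rot[1] = edEB$E
  rot[2] = dEB$Ee
  rot[3] = EB$Eed
  rot[4] = B$EedE
  rot[5] = $EedEB
Sorted (with $ < everything):
  sorted[0] = $EedEB
  sorted[1] = B$EedE
  sorted[2] = EB$Eed
  sorted[3] = EedEB$
  sorted[4] = dEB$Ee
  sorted[5] = edEB$E
sorted[4] = dEB$Ee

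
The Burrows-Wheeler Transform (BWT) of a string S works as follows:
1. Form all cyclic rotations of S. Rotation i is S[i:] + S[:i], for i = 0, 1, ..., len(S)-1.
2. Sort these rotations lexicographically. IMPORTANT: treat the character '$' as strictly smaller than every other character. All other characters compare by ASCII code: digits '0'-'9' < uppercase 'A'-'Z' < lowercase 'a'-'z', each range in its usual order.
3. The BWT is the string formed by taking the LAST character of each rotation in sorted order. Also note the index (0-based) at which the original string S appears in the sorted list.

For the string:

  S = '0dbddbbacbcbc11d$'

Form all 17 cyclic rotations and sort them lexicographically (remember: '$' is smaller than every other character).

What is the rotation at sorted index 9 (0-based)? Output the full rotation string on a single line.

All 17 rotations (rotation i = S[i:]+S[:i]):
  rot[0] = 0dbddbbacbcbc11d$
  rot[1] = dbddbbacbcbc11d$0
  rot[2] = bddbbacbcbc11d$0d
  rot[3] = ddbbacbcbc11d$0db
  rot[4] = dbbacbcbc11d$0dbd
  rot[5] = bbacbcbc11d$0dbdd
  rot[6] = bacbcbc11d$0dbddb
  rot[7] = acbcbc11d$0dbddbb
  rot[8] = cbcbc11d$0dbddbba
  rot[9] = bcbc11d$0dbddbbac
  rot[10] = cbc11d$0dbddbbacb
  rot[11] = bc11d$0dbddbbacbc
  rot[12] = c11d$0dbddbbacbcb
  rot[13] = 11d$0dbddbbacbcbc
  rot[14] = 1d$0dbddbbacbcbc1
  rot[15] = d$0dbddbbacbcbc11
  rot[16] = $0dbddbbacbcbc11d
Sorted (with $ < everything):
  sorted[0] = $0dbddbbacbcbc11d
  sorted[1] = 0dbddbbacbcbc11d$
  sorted[2] = 11d$0dbddbbacbcbc
  sorted[3] = 1d$0dbddbbacbcbc1
  sorted[4] = acbcbc11d$0dbddbb
  sorted[5] = bacbcbc11d$0dbddb
  sorted[6] = bbacbcbc11d$0dbdd
  sorted[7] = bc11d$0dbddbbacbc
  sorted[8] = bcbc11d$0dbddbbac
  sorted[9] = bddbbacbcbc11d$0d
  sorted[10] = c11d$0dbddbbacbcb
  sorted[11] = cbc11d$0dbddbbacb
  sorted[12] = cbcbc11d$0dbddbba
  sorted[13] = d$0dbddbbacbcbc11
  sorted[14] = dbbacbcbc11d$0dbd
  sorted[15] = dbddbbacbcbc11d$0
  sorted[16] = ddbbacbcbc11d$0db
sorted[9] = bddbbacbcbc11d$0d

Answer: bddbbacbcbc11d$0d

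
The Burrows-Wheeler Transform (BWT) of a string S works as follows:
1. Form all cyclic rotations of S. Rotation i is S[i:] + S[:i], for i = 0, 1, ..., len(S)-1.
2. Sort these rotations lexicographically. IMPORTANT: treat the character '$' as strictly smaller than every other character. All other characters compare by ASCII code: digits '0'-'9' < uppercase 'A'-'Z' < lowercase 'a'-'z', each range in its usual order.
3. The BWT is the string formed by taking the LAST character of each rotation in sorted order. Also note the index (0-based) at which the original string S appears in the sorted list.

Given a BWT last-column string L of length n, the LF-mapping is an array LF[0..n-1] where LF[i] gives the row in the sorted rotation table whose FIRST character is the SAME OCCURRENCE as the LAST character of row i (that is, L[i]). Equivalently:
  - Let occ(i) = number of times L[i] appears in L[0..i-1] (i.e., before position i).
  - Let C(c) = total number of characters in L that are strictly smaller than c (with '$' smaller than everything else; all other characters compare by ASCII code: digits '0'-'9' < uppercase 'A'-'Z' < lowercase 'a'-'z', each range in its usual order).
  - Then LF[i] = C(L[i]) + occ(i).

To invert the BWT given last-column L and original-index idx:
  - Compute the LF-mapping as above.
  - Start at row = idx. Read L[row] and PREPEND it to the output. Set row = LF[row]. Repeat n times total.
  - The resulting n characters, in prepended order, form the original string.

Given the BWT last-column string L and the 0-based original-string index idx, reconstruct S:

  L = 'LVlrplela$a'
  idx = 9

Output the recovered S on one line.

LF mapping: 1 2 6 10 9 7 5 8 3 0 4
Walk LF starting at row 9, prepending L[row]:
  step 1: row=9, L[9]='$', prepend. Next row=LF[9]=0
  step 2: row=0, L[0]='L', prepend. Next row=LF[0]=1
  step 3: row=1, L[1]='V', prepend. Next row=LF[1]=2
  step 4: row=2, L[2]='l', prepend. Next row=LF[2]=6
  step 5: row=6, L[6]='e', prepend. Next row=LF[6]=5
  step 6: row=5, L[5]='l', prepend. Next row=LF[5]=7
  step 7: row=7, L[7]='l', prepend. Next row=LF[7]=8
  step 8: row=8, L[8]='a', prepend. Next row=LF[8]=3
  step 9: row=3, L[3]='r', prepend. Next row=LF[3]=10
  step 10: row=10, L[10]='a', prepend. Next row=LF[10]=4
  step 11: row=4, L[4]='p', prepend. Next row=LF[4]=9
Reversed output: parallelVL$

Answer: parallelVL$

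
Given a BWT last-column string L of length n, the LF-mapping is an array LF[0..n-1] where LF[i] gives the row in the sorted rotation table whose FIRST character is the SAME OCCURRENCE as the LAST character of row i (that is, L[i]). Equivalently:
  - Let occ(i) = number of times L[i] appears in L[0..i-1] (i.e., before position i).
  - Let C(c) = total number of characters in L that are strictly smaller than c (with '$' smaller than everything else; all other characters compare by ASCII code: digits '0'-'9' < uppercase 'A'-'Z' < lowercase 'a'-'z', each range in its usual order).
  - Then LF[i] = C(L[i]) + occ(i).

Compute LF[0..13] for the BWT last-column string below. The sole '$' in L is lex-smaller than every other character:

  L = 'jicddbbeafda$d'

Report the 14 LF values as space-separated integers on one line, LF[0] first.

Answer: 13 12 5 6 7 3 4 10 1 11 8 2 0 9

Derivation:
Char counts: '$':1, 'a':2, 'b':2, 'c':1, 'd':4, 'e':1, 'f':1, 'i':1, 'j':1
C (first-col start): C('$')=0, C('a')=1, C('b')=3, C('c')=5, C('d')=6, C('e')=10, C('f')=11, C('i')=12, C('j')=13
L[0]='j': occ=0, LF[0]=C('j')+0=13+0=13
L[1]='i': occ=0, LF[1]=C('i')+0=12+0=12
L[2]='c': occ=0, LF[2]=C('c')+0=5+0=5
L[3]='d': occ=0, LF[3]=C('d')+0=6+0=6
L[4]='d': occ=1, LF[4]=C('d')+1=6+1=7
L[5]='b': occ=0, LF[5]=C('b')+0=3+0=3
L[6]='b': occ=1, LF[6]=C('b')+1=3+1=4
L[7]='e': occ=0, LF[7]=C('e')+0=10+0=10
L[8]='a': occ=0, LF[8]=C('a')+0=1+0=1
L[9]='f': occ=0, LF[9]=C('f')+0=11+0=11
L[10]='d': occ=2, LF[10]=C('d')+2=6+2=8
L[11]='a': occ=1, LF[11]=C('a')+1=1+1=2
L[12]='$': occ=0, LF[12]=C('$')+0=0+0=0
L[13]='d': occ=3, LF[13]=C('d')+3=6+3=9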